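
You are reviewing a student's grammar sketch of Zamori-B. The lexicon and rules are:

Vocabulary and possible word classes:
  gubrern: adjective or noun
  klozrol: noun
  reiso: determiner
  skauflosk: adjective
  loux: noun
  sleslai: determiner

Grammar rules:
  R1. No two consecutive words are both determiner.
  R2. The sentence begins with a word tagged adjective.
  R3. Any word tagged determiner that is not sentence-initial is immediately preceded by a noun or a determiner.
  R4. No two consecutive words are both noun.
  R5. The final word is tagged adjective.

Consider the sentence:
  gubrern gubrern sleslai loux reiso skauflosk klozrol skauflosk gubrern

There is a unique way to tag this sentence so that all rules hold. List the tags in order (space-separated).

adjective noun determiner noun determiner adjective noun adjective adjective

Candidates per position — 1:gubrern {adjective,noun}; 2:gubrern {adjective,noun}; 3:sleslai {determiner}; 4:loux {noun}; 5:reiso {determiner}; 6:skauflosk {adjective}; 7:klozrol {noun}; 8:skauflosk {adjective}; 9:gubrern {adjective,noun}.
At position 1, choosing noun makes rule 2 impossible to satisfy; hence adjective.
At position 2, choosing adjective makes rule 3 impossible to satisfy; hence noun.
At position 9, choosing noun makes rule 5 impossible to satisfy; hence adjective.
So the tagging must be: adjective noun determiner noun determiner adjective noun adjective adjective.
Verifying each rule — rule 1 holds; rule 2 holds; rule 3 holds; rule 4 holds; rule 5 holds.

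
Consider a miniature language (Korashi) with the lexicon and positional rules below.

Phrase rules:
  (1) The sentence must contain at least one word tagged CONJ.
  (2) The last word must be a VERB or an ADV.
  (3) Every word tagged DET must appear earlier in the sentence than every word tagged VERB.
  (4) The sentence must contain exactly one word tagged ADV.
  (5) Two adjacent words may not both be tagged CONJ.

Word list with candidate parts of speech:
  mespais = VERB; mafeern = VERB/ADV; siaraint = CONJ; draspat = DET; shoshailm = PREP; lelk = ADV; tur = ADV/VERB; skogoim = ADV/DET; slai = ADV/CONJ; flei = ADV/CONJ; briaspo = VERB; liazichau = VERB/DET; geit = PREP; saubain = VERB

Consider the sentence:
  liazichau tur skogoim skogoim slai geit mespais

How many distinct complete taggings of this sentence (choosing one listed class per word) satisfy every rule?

Candidates per position — 1:liazichau {VERB,DET}; 2:tur {ADV,VERB}; 3:skogoim {ADV,DET}; 4:skogoim {ADV,DET}; 5:slai {ADV,CONJ}; 6:geit {PREP}; 7:mespais {VERB}.
There are 32 candidate sequences in total.
The sequences that satisfy every rule: DET ADV DET DET CONJ PREP VERB.
Count = 1.

1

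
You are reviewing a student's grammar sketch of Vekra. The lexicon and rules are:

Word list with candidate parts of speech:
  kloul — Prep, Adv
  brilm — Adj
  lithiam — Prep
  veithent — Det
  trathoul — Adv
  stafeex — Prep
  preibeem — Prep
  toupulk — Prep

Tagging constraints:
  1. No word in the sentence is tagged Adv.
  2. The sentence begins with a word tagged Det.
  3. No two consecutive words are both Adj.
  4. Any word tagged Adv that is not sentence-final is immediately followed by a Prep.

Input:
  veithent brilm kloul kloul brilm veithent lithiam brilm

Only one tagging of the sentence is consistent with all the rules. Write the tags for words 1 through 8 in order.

Candidates per position — 1:veithent {Det}; 2:brilm {Adj}; 3:kloul {Prep,Adv}; 4:kloul {Prep,Adv}; 5:brilm {Adj}; 6:veithent {Det}; 7:lithiam {Prep}; 8:brilm {Adj}.
Position 3: tagging it Adv would leave rule 1 unsatisfiable, so it must be Prep.
Position 4: tagging it Adv would leave rule 1 unsatisfiable, so it must be Prep.
That leaves exactly one tagging: Det Adj Prep Prep Adj Det Prep Adj.
Check: rule 1 holds; rule 2 holds; rule 3 holds; rule 4 holds.

Det Adj Prep Prep Adj Det Prep Adj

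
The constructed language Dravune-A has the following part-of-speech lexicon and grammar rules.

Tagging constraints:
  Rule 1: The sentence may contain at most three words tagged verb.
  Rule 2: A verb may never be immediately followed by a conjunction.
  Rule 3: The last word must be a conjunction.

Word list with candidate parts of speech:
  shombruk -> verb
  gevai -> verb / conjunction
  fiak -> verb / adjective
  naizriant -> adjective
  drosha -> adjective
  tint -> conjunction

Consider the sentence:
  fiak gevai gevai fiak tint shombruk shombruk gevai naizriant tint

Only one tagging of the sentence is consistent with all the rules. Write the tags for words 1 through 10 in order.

adjective conjunction conjunction adjective conjunction verb verb verb adjective conjunction

Candidates per position — 1:fiak {verb,adjective}; 2:gevai {verb,conjunction}; 3:gevai {verb,conjunction}; 4:fiak {verb,adjective}; 5:tint {conjunction}; 6:shombruk {verb}; 7:shombruk {verb}; 8:gevai {verb,conjunction}; 9:naizriant {adjective}; 10:tint {conjunction}.
Word 4 cannot be verb — rule 2 would then fail for every completion. It is adjective.
Word 8 cannot be conjunction — rule 2 would then fail for every completion. It is verb.
Word 1 cannot be verb — rule 1 would then fail for every completion. It is adjective.
Word 2 cannot be verb — rule 1 would then fail for every completion. It is conjunction.
Word 3 cannot be verb — rule 1 would then fail for every completion. It is conjunction.
That leaves exactly one tagging: adjective conjunction conjunction adjective conjunction verb verb verb adjective conjunction.
Check: rule 1 satisfied; rule 2 satisfied; rule 3 satisfied.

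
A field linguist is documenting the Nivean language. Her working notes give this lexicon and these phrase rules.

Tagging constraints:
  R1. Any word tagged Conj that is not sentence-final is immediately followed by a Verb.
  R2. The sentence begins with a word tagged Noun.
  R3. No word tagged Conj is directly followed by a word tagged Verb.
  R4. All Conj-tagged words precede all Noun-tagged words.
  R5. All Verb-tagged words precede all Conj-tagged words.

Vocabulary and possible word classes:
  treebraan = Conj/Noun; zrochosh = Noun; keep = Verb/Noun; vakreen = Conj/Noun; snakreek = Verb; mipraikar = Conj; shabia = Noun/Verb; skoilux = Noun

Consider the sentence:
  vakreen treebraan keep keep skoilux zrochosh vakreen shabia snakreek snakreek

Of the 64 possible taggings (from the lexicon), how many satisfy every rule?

Candidates per position — 1:vakreen {Conj,Noun}; 2:treebraan {Conj,Noun}; 3:keep {Verb,Noun}; 4:keep {Verb,Noun}; 5:skoilux {Noun}; 6:zrochosh {Noun}; 7:vakreen {Conj,Noun}; 8:shabia {Noun,Verb}; 9:snakreek {Verb}; 10:snakreek {Verb}.
There are 64 candidate sequences in total.
Checking each against the rules leaves 8 sequences.
Count = 8.

8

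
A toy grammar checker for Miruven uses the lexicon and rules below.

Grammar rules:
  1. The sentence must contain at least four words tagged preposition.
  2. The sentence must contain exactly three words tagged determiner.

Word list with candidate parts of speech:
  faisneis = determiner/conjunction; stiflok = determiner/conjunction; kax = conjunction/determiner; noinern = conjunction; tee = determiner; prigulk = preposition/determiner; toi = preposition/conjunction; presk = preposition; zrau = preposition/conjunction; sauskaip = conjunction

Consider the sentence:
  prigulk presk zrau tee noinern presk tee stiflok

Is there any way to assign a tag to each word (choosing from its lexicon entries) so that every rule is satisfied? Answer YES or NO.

YES

Candidates per position — 1:prigulk {preposition,determiner}; 2:presk {preposition}; 3:zrau {preposition,conjunction}; 4:tee {determiner}; 5:noinern {conjunction}; 6:presk {preposition}; 7:tee {determiner}; 8:stiflok {determiner,conjunction}.
One satisfying assignment: preposition preposition preposition determiner conjunction preposition determiner determiner.
Verifying each rule — rule 1 holds; rule 2 holds.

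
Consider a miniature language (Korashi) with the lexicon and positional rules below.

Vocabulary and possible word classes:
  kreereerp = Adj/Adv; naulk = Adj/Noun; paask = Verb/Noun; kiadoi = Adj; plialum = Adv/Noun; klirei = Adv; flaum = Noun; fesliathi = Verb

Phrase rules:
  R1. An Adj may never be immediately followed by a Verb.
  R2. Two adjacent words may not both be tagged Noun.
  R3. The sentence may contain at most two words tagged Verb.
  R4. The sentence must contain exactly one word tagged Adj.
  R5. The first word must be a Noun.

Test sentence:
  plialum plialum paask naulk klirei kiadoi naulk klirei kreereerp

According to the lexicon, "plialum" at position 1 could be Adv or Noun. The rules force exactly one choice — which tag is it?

Noun

Candidates per position — 1:plialum {Adv,Noun}; 2:plialum {Adv,Noun}; 3:paask {Verb,Noun}; 4:naulk {Adj,Noun}; 5:klirei {Adv}; 6:kiadoi {Adj}; 7:naulk {Adj,Noun}; 8:klirei {Adv}; 9:kreereerp {Adj,Adv}.
At position 1, choosing Adv makes rule 5 impossible to satisfy; hence Noun.
At position 2, choosing Noun makes rule 2 impossible to satisfy; hence Adv.
At position 4, choosing Adj makes rule 4 impossible to satisfy; hence Noun.
At position 7, choosing Adj makes rule 4 impossible to satisfy; hence Noun.
At position 9, choosing Adj makes rule 4 impossible to satisfy; hence Adv.
At position 3, choosing Noun makes rule 2 impossible to satisfy; hence Verb.
So the tagging must be: Noun Adv Verb Noun Adv Adj Noun Adv Adv.
Verifying each rule — rule 1 ✓; rule 2 ✓; rule 3 ✓; rule 4 ✓; rule 5 ✓.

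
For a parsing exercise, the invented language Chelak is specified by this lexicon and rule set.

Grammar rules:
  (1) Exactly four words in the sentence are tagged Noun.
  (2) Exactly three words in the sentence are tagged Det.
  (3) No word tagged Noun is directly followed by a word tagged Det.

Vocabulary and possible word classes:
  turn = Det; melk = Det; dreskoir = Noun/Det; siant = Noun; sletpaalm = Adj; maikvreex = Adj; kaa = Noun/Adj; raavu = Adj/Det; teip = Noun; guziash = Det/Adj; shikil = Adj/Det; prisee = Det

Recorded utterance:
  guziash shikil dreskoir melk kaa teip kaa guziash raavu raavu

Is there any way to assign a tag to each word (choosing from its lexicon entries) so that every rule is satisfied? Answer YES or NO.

Candidates per position — 1:guziash {Det,Adj}; 2:shikil {Adj,Det}; 3:dreskoir {Noun,Det}; 4:melk {Det}; 5:kaa {Noun,Adj}; 6:teip {Noun}; 7:kaa {Noun,Adj}; 8:guziash {Det,Adj}; 9:raavu {Adj,Det}; 10:raavu {Adj,Det}.
Every candidate sequence violates at least one rule; no consistent tagging exists.

NO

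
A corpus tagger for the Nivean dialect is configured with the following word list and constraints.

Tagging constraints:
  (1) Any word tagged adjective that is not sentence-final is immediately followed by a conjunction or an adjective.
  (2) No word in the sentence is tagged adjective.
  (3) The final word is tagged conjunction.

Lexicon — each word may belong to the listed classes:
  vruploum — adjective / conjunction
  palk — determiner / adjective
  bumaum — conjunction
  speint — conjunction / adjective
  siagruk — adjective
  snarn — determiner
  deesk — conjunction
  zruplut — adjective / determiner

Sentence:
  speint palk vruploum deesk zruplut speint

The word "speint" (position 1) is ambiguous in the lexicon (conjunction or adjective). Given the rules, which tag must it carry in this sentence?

Candidates per position — 1:speint {conjunction,adjective}; 2:palk {determiner,adjective}; 3:vruploum {adjective,conjunction}; 4:deesk {conjunction}; 5:zruplut {adjective,determiner}; 6:speint {conjunction,adjective}.
Word 1 cannot be adjective — rule 2 would then fail for every completion. It is conjunction.
Word 2 cannot be adjective — rule 2 would then fail for every completion. It is determiner.
Word 3 cannot be adjective — rule 2 would then fail for every completion. It is conjunction.
Word 5 cannot be adjective — rule 2 would then fail for every completion. It is determiner.
Word 6 cannot be adjective — rule 2 would then fail for every completion. It is conjunction.
The unique satisfying tagging is: conjunction determiner conjunction conjunction determiner conjunction.
Rule-by-rule: rule 1 satisfied; rule 2 satisfied; rule 3 satisfied.

conjunction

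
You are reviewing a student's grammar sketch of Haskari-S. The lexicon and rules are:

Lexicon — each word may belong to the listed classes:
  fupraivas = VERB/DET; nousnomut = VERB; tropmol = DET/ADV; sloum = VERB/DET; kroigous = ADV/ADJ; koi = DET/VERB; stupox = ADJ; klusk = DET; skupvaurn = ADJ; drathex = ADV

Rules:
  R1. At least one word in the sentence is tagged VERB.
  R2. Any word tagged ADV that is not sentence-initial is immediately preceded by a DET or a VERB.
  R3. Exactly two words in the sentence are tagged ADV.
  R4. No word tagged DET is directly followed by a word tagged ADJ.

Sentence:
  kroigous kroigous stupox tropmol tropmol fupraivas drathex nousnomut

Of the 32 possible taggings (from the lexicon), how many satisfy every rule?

4

Candidates per position — 1:kroigous {ADV,ADJ}; 2:kroigous {ADV,ADJ}; 3:stupox {ADJ}; 4:tropmol {DET,ADV}; 5:tropmol {DET,ADV}; 6:fupraivas {VERB,DET}; 7:drathex {ADV}; 8:nousnomut {VERB}.
There are 32 candidate sequences in total.
The sequences that satisfy every rule: ADV ADJ ADJ DET DET VERB ADV VERB; ADV ADJ ADJ DET DET DET ADV VERB; ADJ ADJ ADJ DET ADV VERB ADV VERB; ADJ ADJ ADJ DET ADV DET ADV VERB.
Count = 4.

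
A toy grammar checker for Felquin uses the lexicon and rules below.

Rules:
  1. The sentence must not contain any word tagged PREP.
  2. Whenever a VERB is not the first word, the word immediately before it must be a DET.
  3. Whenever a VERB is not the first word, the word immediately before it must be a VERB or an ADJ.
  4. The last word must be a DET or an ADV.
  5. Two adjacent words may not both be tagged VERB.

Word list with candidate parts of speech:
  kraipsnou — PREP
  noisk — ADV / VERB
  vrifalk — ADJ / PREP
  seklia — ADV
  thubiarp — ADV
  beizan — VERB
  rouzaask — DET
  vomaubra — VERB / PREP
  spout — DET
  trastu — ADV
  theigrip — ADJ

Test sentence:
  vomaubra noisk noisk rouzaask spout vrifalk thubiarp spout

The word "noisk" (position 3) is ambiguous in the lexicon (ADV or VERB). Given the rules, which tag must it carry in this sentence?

Candidates per position — 1:vomaubra {VERB,PREP}; 2:noisk {ADV,VERB}; 3:noisk {ADV,VERB}; 4:rouzaask {DET}; 5:spout {DET}; 6:vrifalk {ADJ,PREP}; 7:thubiarp {ADV}; 8:spout {DET}.
Word 1 cannot be PREP — rule 1 would then fail for every completion. It is VERB.
Word 2 cannot be VERB — rule 2 would then fail for every completion. It is ADV.
Word 3 cannot be VERB — rule 2 would then fail for every completion. It is ADV.
Word 6 cannot be PREP — rule 1 would then fail for every completion. It is ADJ.
The only consistent sequence is: VERB ADV ADV DET DET ADJ ADV DET.
Checking: rule 1 holds; rule 2 holds; rule 3 holds; rule 4 holds; rule 5 holds.

ADV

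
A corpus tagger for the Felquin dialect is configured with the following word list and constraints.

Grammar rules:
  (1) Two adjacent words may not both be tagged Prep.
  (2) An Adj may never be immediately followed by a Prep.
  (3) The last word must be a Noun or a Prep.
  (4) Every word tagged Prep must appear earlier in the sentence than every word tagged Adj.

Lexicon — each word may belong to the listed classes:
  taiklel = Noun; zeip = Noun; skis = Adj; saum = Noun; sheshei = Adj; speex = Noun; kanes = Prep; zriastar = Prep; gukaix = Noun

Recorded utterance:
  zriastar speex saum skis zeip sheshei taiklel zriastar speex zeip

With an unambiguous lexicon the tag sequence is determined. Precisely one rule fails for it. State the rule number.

Fixed tagging: Prep Noun Noun Adj Noun Adj Noun Prep Noun Noun.
Rule check: R1 ok, R2 ok, R3 ok, R4 fails.
Only rule 4 fails.

4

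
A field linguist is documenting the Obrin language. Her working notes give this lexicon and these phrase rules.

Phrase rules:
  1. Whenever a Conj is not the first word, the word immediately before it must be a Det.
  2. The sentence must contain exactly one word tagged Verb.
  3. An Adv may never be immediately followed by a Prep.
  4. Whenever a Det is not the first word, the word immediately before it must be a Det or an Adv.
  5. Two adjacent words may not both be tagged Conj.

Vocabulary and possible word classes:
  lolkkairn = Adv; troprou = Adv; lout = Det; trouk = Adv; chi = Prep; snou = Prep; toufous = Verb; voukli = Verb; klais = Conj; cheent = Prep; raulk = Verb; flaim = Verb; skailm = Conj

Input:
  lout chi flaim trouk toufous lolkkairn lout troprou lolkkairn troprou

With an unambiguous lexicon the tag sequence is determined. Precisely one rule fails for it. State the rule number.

2

Fixed tagging: Det Prep Verb Adv Verb Adv Det Adv Adv Adv.
Checking each rule: R1 pass, R2 fail, R3 pass, R4 pass, R5 pass.
Only rule 2 fails.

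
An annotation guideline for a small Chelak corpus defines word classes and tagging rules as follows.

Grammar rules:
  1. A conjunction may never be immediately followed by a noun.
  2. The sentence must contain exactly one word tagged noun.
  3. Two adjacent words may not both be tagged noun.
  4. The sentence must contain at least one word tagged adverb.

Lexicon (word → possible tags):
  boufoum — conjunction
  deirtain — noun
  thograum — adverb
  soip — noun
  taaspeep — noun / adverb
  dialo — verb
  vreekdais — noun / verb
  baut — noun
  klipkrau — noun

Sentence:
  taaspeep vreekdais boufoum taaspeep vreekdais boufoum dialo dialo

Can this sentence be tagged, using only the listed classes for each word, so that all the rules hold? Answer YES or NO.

Candidates per position — 1:taaspeep {noun,adverb}; 2:vreekdais {noun,verb}; 3:boufoum {conjunction}; 4:taaspeep {noun,adverb}; 5:vreekdais {noun,verb}; 6:boufoum {conjunction}; 7:dialo {verb}; 8:dialo {verb}.
One satisfying assignment: noun verb conjunction adverb verb conjunction verb verb.
Rule-by-rule: rule 1 satisfied; rule 2 satisfied; rule 3 satisfied; rule 4 satisfied.

YES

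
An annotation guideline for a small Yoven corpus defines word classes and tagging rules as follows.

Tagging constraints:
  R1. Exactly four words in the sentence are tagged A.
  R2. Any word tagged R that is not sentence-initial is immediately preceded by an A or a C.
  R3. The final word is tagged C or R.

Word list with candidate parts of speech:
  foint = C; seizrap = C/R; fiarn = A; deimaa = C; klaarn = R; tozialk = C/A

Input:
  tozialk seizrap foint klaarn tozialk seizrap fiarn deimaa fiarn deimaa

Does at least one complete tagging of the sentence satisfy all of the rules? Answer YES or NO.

YES

Candidates per position — 1:tozialk {C,A}; 2:seizrap {C,R}; 3:foint {C}; 4:klaarn {R}; 5:tozialk {C,A}; 6:seizrap {C,R}; 7:fiarn {A}; 8:deimaa {C}; 9:fiarn {A}; 10:deimaa {C}.
One satisfying assignment: A R C R A R A C A C.
Rule-by-rule: rule 1 satisfied; rule 2 satisfied; rule 3 satisfied.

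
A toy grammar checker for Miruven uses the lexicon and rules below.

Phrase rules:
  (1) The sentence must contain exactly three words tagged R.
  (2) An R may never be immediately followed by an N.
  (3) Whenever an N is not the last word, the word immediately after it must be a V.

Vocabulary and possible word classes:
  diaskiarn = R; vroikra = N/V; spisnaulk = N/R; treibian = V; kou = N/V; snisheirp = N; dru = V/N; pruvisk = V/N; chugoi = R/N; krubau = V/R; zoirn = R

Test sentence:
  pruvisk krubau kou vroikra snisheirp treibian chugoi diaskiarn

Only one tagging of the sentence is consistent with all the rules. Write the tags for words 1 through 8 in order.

V R V V N V R R

Candidates per position — 1:pruvisk {V,N}; 2:krubau {V,R}; 3:kou {N,V}; 4:vroikra {N,V}; 5:snisheirp {N}; 6:treibian {V}; 7:chugoi {R,N}; 8:diaskiarn {R}.
If word 2 were V, no tagging could satisfy rule 1; so word 2 is R.
If word 3 were N, no tagging could satisfy rule 2; so word 3 is V.
If word 4 were N, no tagging could satisfy rule 3; so word 4 is V.
If word 7 were N, no tagging could satisfy rule 1; so word 7 is R.
If word 1 were N, no tagging could satisfy rule 3; so word 1 is V.
The only consistent sequence is: V R V V N V R R.
Rule-by-rule: rule 1 ok; rule 2 ok; rule 3 ok.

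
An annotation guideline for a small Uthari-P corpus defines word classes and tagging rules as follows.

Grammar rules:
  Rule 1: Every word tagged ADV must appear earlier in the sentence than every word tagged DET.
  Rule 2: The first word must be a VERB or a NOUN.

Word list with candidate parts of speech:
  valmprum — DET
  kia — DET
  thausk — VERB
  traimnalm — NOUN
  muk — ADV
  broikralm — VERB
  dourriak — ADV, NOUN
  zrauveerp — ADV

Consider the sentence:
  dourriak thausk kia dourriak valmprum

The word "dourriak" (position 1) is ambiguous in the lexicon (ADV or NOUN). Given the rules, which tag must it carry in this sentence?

NOUN

Candidates per position — 1:dourriak {ADV,NOUN}; 2:thausk {VERB}; 3:kia {DET}; 4:dourriak {ADV,NOUN}; 5:valmprum {DET}.
Position 1: ADV is ruled out by rule 2; that leaves NOUN.
Position 4: ADV is ruled out by rule 1; that leaves NOUN.
The only consistent sequence is: NOUN VERB DET NOUN DET.
Rule-by-rule: rule 1 ✓; rule 2 ✓.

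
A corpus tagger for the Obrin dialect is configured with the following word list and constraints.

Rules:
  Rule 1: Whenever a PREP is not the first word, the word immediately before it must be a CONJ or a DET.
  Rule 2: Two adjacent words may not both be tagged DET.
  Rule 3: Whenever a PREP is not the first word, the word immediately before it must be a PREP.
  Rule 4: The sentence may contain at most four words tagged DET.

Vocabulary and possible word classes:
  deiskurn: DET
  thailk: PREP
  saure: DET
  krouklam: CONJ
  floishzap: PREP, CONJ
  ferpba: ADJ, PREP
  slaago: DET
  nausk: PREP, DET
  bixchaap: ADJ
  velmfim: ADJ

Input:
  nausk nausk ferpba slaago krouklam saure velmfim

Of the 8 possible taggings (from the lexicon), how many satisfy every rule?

1

Candidates per position — 1:nausk {PREP,DET}; 2:nausk {PREP,DET}; 3:ferpba {ADJ,PREP}; 4:slaago {DET}; 5:krouklam {CONJ}; 6:saure {DET}; 7:velmfim {ADJ}.
There are 8 candidate sequences in total.
The sequences that satisfy every rule: PREP DET ADJ DET CONJ DET ADJ.
Count = 1.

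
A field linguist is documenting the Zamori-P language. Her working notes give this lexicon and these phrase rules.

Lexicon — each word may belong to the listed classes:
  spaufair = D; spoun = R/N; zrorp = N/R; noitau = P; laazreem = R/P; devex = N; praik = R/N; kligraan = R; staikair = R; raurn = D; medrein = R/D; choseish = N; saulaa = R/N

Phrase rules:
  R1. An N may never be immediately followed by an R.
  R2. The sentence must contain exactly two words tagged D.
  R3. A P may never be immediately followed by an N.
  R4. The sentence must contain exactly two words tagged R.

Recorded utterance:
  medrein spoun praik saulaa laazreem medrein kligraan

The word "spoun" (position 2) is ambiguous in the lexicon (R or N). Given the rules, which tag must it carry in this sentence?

R

Candidates per position — 1:medrein {R,D}; 2:spoun {R,N}; 3:praik {R,N}; 4:saulaa {R,N}; 5:laazreem {R,P}; 6:medrein {R,D}; 7:kligraan {R}.
If word 1 were R, no tagging could satisfy rule 2; so word 1 is D.
If word 6 were R, no tagging could satisfy rule 2; so word 6 is D.
Position 2: the remaining choice is settled jointly with positions 3, 4, 5 — only R at position 2 is part of a tagging that satisfies every rule.
The unique satisfying tagging is: D R N N P D R.
Check: rule 1 ✓; rule 2 ✓; rule 3 ✓; rule 4 ✓.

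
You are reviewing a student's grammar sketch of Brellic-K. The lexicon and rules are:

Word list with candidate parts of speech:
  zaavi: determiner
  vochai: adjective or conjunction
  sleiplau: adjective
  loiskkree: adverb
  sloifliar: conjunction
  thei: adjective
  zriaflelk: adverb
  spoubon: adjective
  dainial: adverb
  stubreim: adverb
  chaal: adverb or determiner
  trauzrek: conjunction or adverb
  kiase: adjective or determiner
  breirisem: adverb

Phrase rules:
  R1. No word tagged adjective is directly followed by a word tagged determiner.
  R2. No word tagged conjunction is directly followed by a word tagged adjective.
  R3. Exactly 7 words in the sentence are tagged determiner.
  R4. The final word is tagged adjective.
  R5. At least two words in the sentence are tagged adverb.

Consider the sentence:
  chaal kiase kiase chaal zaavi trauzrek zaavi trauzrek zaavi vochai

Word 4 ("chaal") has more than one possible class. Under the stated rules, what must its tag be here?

determiner

Candidates per position — 1:chaal {adverb,determiner}; 2:kiase {adjective,determiner}; 3:kiase {adjective,determiner}; 4:chaal {adverb,determiner}; 5:zaavi {determiner}; 6:trauzrek {conjunction,adverb}; 7:zaavi {determiner}; 8:trauzrek {conjunction,adverb}; 9:zaavi {determiner}; 10:vochai {adjective,conjunction}.
Word 1 cannot be adverb — rule 3 would then fail for every completion. It is determiner.
Word 2 cannot be adjective — rule 3 would then fail for every completion. It is determiner.
Word 3 cannot be adjective — rule 3 would then fail for every completion. It is determiner.
Word 4 cannot be adverb — rule 3 would then fail for every completion. It is determiner.
Word 6 cannot be conjunction — rule 5 would then fail for every completion. It is adverb.
Word 8 cannot be conjunction — rule 5 would then fail for every completion. It is adverb.
Word 10 cannot be conjunction — rule 4 would then fail for every completion. It is adjective.
So the tagging must be: determiner determiner determiner determiner determiner adverb determiner adverb determiner adjective.
Rule-by-rule: rule 1 ok; rule 2 ok; rule 3 ok; rule 4 ok; rule 5 ok.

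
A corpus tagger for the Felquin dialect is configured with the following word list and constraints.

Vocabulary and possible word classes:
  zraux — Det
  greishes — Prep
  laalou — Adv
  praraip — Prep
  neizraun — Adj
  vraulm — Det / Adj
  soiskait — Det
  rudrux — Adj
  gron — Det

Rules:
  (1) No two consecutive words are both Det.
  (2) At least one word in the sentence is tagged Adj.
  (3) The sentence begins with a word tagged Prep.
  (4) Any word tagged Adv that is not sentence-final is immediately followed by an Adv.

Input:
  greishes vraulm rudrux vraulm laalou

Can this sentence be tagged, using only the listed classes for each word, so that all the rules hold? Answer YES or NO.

YES

Candidates per position — 1:greishes {Prep}; 2:vraulm {Det,Adj}; 3:rudrux {Adj}; 4:vraulm {Det,Adj}; 5:laalou {Adv}.
One satisfying assignment: Prep Det Adj Det Adv.
Verifying each rule — rule 1 holds; rule 2 holds; rule 3 holds; rule 4 holds.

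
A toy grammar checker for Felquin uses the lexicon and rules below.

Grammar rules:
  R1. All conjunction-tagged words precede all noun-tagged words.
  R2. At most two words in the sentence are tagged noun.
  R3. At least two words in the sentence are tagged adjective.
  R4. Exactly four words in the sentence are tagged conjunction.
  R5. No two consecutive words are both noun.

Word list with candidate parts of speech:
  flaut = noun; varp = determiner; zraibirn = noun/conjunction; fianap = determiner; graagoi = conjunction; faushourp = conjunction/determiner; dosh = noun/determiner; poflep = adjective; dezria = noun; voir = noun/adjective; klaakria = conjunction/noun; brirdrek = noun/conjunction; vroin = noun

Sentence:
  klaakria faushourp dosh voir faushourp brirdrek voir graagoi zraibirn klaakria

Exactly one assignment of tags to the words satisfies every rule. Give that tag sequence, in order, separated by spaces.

conjunction determiner determiner adjective determiner conjunction adjective conjunction conjunction noun

Candidates per position — 1:klaakria {conjunction,noun}; 2:faushourp {conjunction,determiner}; 3:dosh {noun,determiner}; 4:voir {noun,adjective}; 5:faushourp {conjunction,determiner}; 6:brirdrek {noun,conjunction}; 7:voir {noun,adjective}; 8:graagoi {conjunction}; 9:zraibirn {noun,conjunction}; 10:klaakria {conjunction,noun}.
Position 1: tagging it noun would leave rule 1 unsatisfiable, so it must be conjunction.
Position 3: tagging it noun would leave rule 1 unsatisfiable, so it must be determiner.
Position 4: tagging it noun would leave rule 1 unsatisfiable, so it must be adjective.
Position 6: tagging it noun would leave rule 1 unsatisfiable, so it must be conjunction.
Position 7: tagging it noun would leave rule 1 unsatisfiable, so it must be adjective.
The remaining ambiguous positions (2, 5, 9, 10) are resolved jointly — only one combination satisfies every rule.
That leaves exactly one tagging: conjunction determiner determiner adjective determiner conjunction adjective conjunction conjunction noun.
Checking: rule 1 holds; rule 2 holds; rule 3 holds; rule 4 holds; rule 5 holds.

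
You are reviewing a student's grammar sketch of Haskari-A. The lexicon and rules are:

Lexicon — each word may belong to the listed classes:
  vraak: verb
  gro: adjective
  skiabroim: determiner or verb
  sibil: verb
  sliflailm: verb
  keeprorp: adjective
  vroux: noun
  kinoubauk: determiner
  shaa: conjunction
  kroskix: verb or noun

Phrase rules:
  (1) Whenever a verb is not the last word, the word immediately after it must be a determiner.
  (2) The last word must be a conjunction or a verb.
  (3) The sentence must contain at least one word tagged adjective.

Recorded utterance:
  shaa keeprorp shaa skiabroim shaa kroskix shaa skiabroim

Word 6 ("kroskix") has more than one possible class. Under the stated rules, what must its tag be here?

Candidates per position — 1:shaa {conjunction}; 2:keeprorp {adjective}; 3:shaa {conjunction}; 4:skiabroim {determiner,verb}; 5:shaa {conjunction}; 6:kroskix {verb,noun}; 7:shaa {conjunction}; 8:skiabroim {determiner,verb}.
Word 4 cannot be verb — rule 1 would then fail for every completion. It is determiner.
Word 6 cannot be verb — rule 1 would then fail for every completion. It is noun.
Word 8 cannot be determiner — rule 2 would then fail for every completion. It is verb.
The only consistent sequence is: conjunction adjective conjunction determiner conjunction noun conjunction verb.
Check: rule 1 ok; rule 2 ok; rule 3 ok.

noun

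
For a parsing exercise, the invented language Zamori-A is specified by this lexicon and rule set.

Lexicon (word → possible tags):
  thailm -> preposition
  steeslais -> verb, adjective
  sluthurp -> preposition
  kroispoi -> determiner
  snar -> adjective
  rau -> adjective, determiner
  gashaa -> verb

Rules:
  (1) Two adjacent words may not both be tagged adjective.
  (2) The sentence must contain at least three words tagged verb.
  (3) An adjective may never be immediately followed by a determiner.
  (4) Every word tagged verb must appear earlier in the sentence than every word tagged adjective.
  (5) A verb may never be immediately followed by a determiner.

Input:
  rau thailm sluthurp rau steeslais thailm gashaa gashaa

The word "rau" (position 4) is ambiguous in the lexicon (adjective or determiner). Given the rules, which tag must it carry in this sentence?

determiner

Candidates per position — 1:rau {adjective,determiner}; 2:thailm {preposition}; 3:sluthurp {preposition}; 4:rau {adjective,determiner}; 5:steeslais {verb,adjective}; 6:thailm {preposition}; 7:gashaa {verb}; 8:gashaa {verb}.
Word 1 cannot be adjective — rule 4 would then fail for every completion. It is determiner.
Word 4 cannot be adjective — rule 4 would then fail for every completion. It is determiner.
Word 5 cannot be adjective — rule 2 would then fail for every completion. It is verb.
The unique satisfying tagging is: determiner preposition preposition determiner verb preposition verb verb.
Check: rule 1 holds; rule 2 holds; rule 3 holds; rule 4 holds; rule 5 holds.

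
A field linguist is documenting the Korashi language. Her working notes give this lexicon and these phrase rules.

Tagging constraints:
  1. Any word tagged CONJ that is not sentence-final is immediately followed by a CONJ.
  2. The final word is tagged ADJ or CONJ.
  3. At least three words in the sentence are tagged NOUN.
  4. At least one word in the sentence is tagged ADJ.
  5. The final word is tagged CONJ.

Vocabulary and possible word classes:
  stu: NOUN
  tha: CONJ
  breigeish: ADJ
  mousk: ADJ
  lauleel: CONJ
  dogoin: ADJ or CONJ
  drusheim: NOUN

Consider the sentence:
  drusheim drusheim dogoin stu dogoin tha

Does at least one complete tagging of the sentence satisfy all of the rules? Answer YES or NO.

YES

Candidates per position — 1:drusheim {NOUN}; 2:drusheim {NOUN}; 3:dogoin {ADJ,CONJ}; 4:stu {NOUN}; 5:dogoin {ADJ,CONJ}; 6:tha {CONJ}.
One satisfying assignment: NOUN NOUN ADJ NOUN CONJ CONJ.
Check: rule 1 ok; rule 2 ok; rule 3 ok; rule 4 ok; rule 5 ok.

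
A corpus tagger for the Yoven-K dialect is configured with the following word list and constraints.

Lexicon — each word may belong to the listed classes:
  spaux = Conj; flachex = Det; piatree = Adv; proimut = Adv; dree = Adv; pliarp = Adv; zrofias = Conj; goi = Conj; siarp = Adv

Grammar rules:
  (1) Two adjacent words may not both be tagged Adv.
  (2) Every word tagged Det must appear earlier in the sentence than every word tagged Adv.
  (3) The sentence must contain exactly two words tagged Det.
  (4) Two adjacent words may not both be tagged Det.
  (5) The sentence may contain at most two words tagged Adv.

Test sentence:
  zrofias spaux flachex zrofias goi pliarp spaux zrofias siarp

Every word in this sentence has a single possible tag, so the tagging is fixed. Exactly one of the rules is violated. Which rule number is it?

3

Fixed tagging: Conj Conj Det Conj Conj Adv Conj Conj Adv.
Applying the rules: R1 pass, R2 pass, R3 fail, R4 pass, R5 pass.
Only rule 3 fails.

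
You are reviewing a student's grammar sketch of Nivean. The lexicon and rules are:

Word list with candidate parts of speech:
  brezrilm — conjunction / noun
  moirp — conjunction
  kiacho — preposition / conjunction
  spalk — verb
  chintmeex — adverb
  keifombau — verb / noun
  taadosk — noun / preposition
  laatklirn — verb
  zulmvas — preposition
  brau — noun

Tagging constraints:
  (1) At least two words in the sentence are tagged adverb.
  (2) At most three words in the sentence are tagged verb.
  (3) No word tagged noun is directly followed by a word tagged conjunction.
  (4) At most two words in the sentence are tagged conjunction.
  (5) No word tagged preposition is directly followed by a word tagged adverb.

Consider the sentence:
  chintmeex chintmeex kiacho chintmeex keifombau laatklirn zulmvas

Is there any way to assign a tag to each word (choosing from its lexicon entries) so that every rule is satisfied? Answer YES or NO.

Candidates per position — 1:chintmeex {adverb}; 2:chintmeex {adverb}; 3:kiacho {preposition,conjunction}; 4:chintmeex {adverb}; 5:keifombau {verb,noun}; 6:laatklirn {verb}; 7:zulmvas {preposition}.
One satisfying assignment: adverb adverb conjunction adverb verb verb preposition.
Checking: rule 1 satisfied; rule 2 satisfied; rule 3 satisfied; rule 4 satisfied; rule 5 satisfied.

YES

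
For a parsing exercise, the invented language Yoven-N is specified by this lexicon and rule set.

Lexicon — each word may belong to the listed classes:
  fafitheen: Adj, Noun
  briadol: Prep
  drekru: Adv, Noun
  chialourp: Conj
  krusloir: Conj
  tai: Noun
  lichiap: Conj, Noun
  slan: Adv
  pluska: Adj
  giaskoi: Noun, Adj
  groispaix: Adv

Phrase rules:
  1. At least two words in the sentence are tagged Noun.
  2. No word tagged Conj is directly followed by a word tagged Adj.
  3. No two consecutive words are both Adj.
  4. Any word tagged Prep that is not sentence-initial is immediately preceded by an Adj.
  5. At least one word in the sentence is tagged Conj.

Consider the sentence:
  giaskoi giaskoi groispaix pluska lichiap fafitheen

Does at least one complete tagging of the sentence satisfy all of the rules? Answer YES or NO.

Candidates per position — 1:giaskoi {Noun,Adj}; 2:giaskoi {Noun,Adj}; 3:groispaix {Adv}; 4:pluska {Adj}; 5:lichiap {Conj,Noun}; 6:fafitheen {Adj,Noun}.
One satisfying assignment: Adj Noun Adv Adj Conj Noun.
Rule-by-rule: rule 1 ok; rule 2 ok; rule 3 ok; rule 4 ok; rule 5 ok.

YES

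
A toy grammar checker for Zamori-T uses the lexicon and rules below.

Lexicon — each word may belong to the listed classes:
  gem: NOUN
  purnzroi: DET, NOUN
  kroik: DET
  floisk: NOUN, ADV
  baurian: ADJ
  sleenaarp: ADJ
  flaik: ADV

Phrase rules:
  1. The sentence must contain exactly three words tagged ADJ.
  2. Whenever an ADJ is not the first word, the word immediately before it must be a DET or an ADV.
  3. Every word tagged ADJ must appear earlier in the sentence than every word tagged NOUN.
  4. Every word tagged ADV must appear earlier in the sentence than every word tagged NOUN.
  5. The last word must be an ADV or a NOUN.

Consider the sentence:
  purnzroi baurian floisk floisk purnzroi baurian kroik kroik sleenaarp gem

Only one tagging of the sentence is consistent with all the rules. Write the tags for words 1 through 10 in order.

Candidates per position — 1:purnzroi {DET,NOUN}; 2:baurian {ADJ}; 3:floisk {NOUN,ADV}; 4:floisk {NOUN,ADV}; 5:purnzroi {DET,NOUN}; 6:baurian {ADJ}; 7:kroik {DET}; 8:kroik {DET}; 9:sleenaarp {ADJ}; 10:gem {NOUN}.
If word 1 were NOUN, no tagging could satisfy rule 2; so word 1 is DET.
If word 3 were NOUN, no tagging could satisfy rule 3; so word 3 is ADV.
If word 4 were NOUN, no tagging could satisfy rule 3; so word 4 is ADV.
If word 5 were NOUN, no tagging could satisfy rule 2; so word 5 is DET.
The unique satisfying tagging is: DET ADJ ADV ADV DET ADJ DET DET ADJ NOUN.
Checking: rule 1 ok; rule 2 ok; rule 3 ok; rule 4 ok; rule 5 ok.

DET ADJ ADV ADV DET ADJ DET DET ADJ NOUN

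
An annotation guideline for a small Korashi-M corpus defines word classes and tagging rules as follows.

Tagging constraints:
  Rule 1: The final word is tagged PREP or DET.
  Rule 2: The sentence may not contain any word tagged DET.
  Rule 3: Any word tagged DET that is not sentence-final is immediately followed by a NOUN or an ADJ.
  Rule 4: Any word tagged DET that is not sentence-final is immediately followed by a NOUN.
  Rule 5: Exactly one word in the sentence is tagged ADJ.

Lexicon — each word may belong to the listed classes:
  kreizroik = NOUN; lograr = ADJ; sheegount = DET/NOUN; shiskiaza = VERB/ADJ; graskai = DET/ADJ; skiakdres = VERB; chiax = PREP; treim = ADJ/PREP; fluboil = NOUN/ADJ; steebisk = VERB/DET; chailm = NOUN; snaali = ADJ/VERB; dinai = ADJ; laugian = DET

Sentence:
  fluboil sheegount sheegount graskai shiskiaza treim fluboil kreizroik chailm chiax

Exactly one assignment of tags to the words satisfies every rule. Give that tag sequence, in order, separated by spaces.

NOUN NOUN NOUN ADJ VERB PREP NOUN NOUN NOUN PREP

Candidates per position — 1:fluboil {NOUN,ADJ}; 2:sheegount {DET,NOUN}; 3:sheegount {DET,NOUN}; 4:graskai {DET,ADJ}; 5:shiskiaza {VERB,ADJ}; 6:treim {ADJ,PREP}; 7:fluboil {NOUN,ADJ}; 8:kreizroik {NOUN}; 9:chailm {NOUN}; 10:chiax {PREP}.
At position 2, choosing DET makes rule 2 impossible to satisfy; hence NOUN.
At position 3, choosing DET makes rule 2 impossible to satisfy; hence NOUN.
At position 4, choosing DET makes rule 2 impossible to satisfy; hence ADJ.
At position 5, choosing ADJ makes rule 5 impossible to satisfy; hence VERB.
At position 6, choosing ADJ makes rule 5 impossible to satisfy; hence PREP.
At position 7, choosing ADJ makes rule 5 impossible to satisfy; hence NOUN.
At position 1, choosing ADJ makes rule 5 impossible to satisfy; hence NOUN.
The unique satisfying tagging is: NOUN NOUN NOUN ADJ VERB PREP NOUN NOUN NOUN PREP.
Checking: rule 1 ok; rule 2 ok; rule 3 ok; rule 4 ok; rule 5 ok.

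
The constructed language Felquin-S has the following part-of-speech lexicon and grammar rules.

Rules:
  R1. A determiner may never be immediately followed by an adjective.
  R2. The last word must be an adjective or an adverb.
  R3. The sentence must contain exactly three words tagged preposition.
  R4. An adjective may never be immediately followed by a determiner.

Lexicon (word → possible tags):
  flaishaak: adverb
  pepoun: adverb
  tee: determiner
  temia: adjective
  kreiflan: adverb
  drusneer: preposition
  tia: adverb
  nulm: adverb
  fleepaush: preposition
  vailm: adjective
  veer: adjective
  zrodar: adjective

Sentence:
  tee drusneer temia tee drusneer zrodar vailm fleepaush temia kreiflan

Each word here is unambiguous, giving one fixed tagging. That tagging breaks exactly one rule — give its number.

Fixed tagging: determiner preposition adjective determiner preposition adjective adjective preposition adjective adverb.
Applying the rules: R1 ok, R2 ok, R3 ok, R4 fails.
Only rule 4 fails.

4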